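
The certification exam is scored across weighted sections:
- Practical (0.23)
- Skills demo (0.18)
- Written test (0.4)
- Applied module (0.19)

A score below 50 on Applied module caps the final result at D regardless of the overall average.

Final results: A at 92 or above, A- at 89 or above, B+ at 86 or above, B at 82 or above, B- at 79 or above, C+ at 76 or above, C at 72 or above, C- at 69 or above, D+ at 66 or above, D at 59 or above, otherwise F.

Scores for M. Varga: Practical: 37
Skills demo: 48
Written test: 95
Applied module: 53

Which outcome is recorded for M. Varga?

D

Applied module score 53 ≥ 50: minimum met.
Weighted total:
  Practical 37 × 0.23 = 8.51
  Skills demo 48 × 0.18 = 8.64
  Written test 95 × 0.4 = 38
  Applied module 53 × 0.19 = 10.07
Sum = 65.22
65.22 is ≥ 59 and < 66 → D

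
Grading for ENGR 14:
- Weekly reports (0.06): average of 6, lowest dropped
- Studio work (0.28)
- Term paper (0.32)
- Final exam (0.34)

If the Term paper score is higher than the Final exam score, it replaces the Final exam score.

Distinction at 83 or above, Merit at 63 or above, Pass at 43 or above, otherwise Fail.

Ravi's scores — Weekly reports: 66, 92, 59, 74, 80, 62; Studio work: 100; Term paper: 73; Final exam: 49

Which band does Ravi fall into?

Weekly reports: drop 59 → average of remaining 5 = 374/5 = 74.8
Term paper (73) > Final exam (49), so Final exam counts as 73.
Weighted total:
  Weekly reports 74.8 × 0.06 = 4.488
  Studio work 100 × 0.28 = 28
  Term paper 73 × 0.32 = 23.36
  Final exam 73 × 0.34 = 24.82
Sum = 80.668
80.668 is ≥ 63 and < 83 → Merit

Merit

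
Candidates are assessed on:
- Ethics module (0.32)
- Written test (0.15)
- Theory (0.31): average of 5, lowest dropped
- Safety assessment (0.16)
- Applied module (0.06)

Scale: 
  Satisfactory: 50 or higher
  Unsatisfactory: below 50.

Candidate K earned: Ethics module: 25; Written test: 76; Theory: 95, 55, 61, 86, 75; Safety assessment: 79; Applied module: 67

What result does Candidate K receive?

Theory: drop 55 → average of remaining 4 = 317/4 = 79.25
Weighted total:
  Ethics module 25 × 0.32 = 8
  Written test 76 × 0.15 = 11.4
  Theory 79.25 × 0.31 = 24.5675
  Safety assessment 79 × 0.16 = 12.64
  Applied module 67 × 0.06 = 4.02
Sum = 60.6275
60.6275 ≥ 50 → Satisfactory

Satisfactory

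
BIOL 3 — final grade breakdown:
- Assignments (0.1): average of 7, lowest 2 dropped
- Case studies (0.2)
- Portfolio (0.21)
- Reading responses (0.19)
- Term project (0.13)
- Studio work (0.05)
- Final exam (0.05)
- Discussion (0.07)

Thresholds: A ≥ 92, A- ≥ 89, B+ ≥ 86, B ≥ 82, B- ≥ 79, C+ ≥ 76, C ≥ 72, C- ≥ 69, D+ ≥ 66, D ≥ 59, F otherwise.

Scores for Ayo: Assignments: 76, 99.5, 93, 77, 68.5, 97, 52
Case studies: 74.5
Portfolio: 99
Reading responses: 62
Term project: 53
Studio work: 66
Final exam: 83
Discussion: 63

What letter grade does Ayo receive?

Assignments: drop 52, 68.5 → average of remaining 5 = 442.5/5 = 88.5
Weighted total:
  Assignments 88.5 × 0.1 = 8.85
  Case studies 74.5 × 0.2 = 14.9
  Portfolio 99 × 0.21 = 20.79
  Reading responses 62 × 0.19 = 11.78
  Term project 53 × 0.13 = 6.89
  Studio work 66 × 0.05 = 3.3
  Final exam 83 × 0.05 = 4.15
  Discussion 63 × 0.07 = 4.41
Sum = 75.07
75.07 is ≥ 72 and < 76 → C

C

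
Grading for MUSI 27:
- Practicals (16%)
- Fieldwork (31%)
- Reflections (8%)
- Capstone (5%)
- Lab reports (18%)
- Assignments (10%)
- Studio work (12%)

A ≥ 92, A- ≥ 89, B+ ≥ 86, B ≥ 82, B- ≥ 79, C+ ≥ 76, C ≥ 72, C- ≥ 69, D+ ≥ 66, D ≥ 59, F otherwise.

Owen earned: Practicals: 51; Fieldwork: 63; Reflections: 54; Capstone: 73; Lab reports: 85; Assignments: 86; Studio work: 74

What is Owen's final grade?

Weighted total:
  Practicals 51 × 0.16 = 8.16
  Fieldwork 63 × 0.31 = 19.53
  Reflections 54 × 0.08 = 4.32
  Capstone 73 × 0.05 = 3.65
  Lab reports 85 × 0.18 = 15.3
  Assignments 86 × 0.1 = 8.6
  Studio work 74 × 0.12 = 8.88
Sum = 68.44
68.44 is ≥ 66 and < 69 → D+

D+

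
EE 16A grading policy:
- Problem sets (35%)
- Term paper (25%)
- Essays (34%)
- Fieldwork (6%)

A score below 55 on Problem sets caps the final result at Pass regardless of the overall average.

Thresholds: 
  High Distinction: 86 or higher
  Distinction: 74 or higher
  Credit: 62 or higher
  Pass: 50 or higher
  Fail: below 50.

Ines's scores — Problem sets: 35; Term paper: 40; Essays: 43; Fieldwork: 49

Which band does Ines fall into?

Problem sets score 35 < 55: minimum not met.
Weighted total:
  Problem sets 35 × 0.35 = 12.25
  Term paper 40 × 0.25 = 10
  Essays 43 × 0.34 = 14.62
  Fieldwork 49 × 0.06 = 2.94
Sum = 39.81
39.81 would be Fail; cap at Pass applies → Fail.

Fail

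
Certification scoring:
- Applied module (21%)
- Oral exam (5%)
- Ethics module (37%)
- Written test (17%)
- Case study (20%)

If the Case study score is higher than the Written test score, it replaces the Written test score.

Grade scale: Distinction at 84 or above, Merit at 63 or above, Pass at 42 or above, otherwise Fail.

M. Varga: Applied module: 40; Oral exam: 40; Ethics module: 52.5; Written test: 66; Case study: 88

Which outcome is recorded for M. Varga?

Pass

Case study (88) > Written test (66), so Written test counts as 88.
Weighted total:
  Applied module 40 × 0.21 = 8.4
  Oral exam 40 × 0.05 = 2
  Ethics module 52.5 × 0.37 = 19.425
  Written test 88 × 0.17 = 14.96
  Case study 88 × 0.2 = 17.6
Sum = 62.385
62.385 is ≥ 42 and < 63 → Pass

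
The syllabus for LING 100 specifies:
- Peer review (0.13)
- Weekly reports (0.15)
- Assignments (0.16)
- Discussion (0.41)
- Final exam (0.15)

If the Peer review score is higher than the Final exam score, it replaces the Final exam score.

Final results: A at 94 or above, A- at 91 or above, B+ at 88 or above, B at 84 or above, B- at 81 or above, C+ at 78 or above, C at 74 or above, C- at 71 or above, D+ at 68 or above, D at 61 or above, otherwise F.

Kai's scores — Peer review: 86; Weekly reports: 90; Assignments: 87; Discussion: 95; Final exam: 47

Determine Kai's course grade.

Peer review (86) > Final exam (47), so Final exam counts as 86.
Weighted total:
  Peer review 86 × 0.13 = 11.18
  Weekly reports 90 × 0.15 = 13.5
  Assignments 87 × 0.16 = 13.92
  Discussion 95 × 0.41 = 38.95
  Final exam 86 × 0.15 = 12.9
Sum = 90.45
90.45 is ≥ 88 and < 91 → B+

B+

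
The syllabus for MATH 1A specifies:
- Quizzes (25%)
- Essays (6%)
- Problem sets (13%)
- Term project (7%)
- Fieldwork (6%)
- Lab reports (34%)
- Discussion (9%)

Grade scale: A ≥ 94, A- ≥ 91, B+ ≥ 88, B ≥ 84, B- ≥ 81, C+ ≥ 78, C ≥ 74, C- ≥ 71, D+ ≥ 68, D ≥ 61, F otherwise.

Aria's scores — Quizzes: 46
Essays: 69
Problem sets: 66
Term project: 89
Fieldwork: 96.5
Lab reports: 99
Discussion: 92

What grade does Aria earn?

C+

Weighted total:
  Quizzes 46 × 0.25 = 11.5
  Essays 69 × 0.06 = 4.14
  Problem sets 66 × 0.13 = 8.58
  Term project 89 × 0.07 = 6.23
  Fieldwork 96.5 × 0.06 = 5.79
  Lab reports 99 × 0.34 = 33.66
  Discussion 92 × 0.09 = 8.28
Sum = 78.18
78.18 is ≥ 78 and < 81 → C+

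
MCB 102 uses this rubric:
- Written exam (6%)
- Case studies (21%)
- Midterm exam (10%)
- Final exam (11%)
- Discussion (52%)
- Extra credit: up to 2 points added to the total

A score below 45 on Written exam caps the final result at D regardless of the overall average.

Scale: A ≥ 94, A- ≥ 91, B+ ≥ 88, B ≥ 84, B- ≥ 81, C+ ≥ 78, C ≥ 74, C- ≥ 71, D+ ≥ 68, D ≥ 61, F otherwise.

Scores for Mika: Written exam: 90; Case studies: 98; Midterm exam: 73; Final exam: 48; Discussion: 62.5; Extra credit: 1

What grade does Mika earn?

C-

Written exam score 90 ≥ 45: minimum met.
Weighted total:
  Written exam 90 × 0.06 = 5.4
  Case studies 98 × 0.21 = 20.58
  Midterm exam 73 × 0.1 = 7.3
  Final exam 48 × 0.11 = 5.28
  Discussion 62.5 × 0.52 = 32.5
Sum = 71.06
Extra credit: 71.06 + 1 = 72.06
72.06 is ≥ 71 and < 74 → C-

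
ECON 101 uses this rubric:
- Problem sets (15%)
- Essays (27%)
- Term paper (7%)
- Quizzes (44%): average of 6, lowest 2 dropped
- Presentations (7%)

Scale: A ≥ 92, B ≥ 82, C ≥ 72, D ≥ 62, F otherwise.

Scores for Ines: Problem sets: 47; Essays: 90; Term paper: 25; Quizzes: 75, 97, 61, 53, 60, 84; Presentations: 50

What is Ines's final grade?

D

Quizzes: drop 53, 60 → average of remaining 4 = 317/4 = 79.25
Weighted total:
  Problem sets 47 × 0.15 = 7.05
  Essays 90 × 0.27 = 24.3
  Term paper 25 × 0.07 = 1.75
  Quizzes 79.25 × 0.44 = 34.87
  Presentations 50 × 0.07 = 3.5
Sum = 71.47
71.47 is ≥ 62 and < 72 → D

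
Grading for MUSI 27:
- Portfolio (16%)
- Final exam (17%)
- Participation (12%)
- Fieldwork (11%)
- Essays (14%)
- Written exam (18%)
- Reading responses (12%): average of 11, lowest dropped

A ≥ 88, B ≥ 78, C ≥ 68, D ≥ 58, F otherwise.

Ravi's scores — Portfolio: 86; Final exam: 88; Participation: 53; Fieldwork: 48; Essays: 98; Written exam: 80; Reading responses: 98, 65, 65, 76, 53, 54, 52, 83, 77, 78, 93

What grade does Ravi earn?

Reading responses: drop 52 → average of remaining 10 = 742/10 = 74.2
Weighted total:
  Portfolio 86 × 0.16 = 13.76
  Final exam 88 × 0.17 = 14.96
  Participation 53 × 0.12 = 6.36
  Fieldwork 48 × 0.11 = 5.28
  Essays 98 × 0.14 = 13.72
  Written exam 80 × 0.18 = 14.4
  Reading responses 74.2 × 0.12 = 8.904
Sum = 77.384
77.384 is ≥ 68 and < 78 → C

C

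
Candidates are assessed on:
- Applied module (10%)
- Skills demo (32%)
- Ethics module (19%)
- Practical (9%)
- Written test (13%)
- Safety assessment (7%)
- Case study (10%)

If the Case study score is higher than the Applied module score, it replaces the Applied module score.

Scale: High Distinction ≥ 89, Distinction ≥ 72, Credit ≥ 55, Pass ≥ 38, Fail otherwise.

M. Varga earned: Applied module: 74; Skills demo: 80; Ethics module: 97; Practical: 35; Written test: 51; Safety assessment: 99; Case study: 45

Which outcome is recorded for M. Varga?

Distinction

Case study (45) ≤ Applied module (74), so Applied module stays at 74.
Weighted total:
  Applied module 74 × 0.1 = 7.4
  Skills demo 80 × 0.32 = 25.6
  Ethics module 97 × 0.19 = 18.43
  Practical 35 × 0.09 = 3.15
  Written test 51 × 0.13 = 6.63
  Safety assessment 99 × 0.07 = 6.93
  Case study 45 × 0.1 = 4.5
Sum = 72.64
72.64 is ≥ 72 and < 89 → Distinction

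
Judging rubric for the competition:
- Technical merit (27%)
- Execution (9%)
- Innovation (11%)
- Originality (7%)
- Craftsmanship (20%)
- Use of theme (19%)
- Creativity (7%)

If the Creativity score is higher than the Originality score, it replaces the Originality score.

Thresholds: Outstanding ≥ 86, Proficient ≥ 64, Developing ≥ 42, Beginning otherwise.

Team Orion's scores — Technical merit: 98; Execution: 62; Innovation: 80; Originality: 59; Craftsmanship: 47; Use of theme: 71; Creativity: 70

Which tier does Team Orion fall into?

Creativity (70) > Originality (59), so Originality counts as 70.
Weighted total:
  Technical merit 98 × 0.27 = 26.46
  Execution 62 × 0.09 = 5.58
  Innovation 80 × 0.11 = 8.8
  Originality 70 × 0.07 = 4.9
  Craftsmanship 47 × 0.2 = 9.4
  Use of theme 71 × 0.19 = 13.49
  Creativity 70 × 0.07 = 4.9
Sum = 73.53
73.53 is ≥ 64 and < 86 → Proficient

Proficient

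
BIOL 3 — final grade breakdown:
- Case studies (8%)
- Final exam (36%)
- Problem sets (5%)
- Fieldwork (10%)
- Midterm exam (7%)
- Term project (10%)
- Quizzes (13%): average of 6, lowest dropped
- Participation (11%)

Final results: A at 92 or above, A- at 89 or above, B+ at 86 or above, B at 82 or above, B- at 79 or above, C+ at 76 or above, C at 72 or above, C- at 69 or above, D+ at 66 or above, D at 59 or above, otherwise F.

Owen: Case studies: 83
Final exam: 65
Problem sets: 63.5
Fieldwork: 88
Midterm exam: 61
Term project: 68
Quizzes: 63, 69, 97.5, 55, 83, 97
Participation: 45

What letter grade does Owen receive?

D+

Quizzes: drop 55 → average of remaining 5 = 409.5/5 = 81.9
Weighted total:
  Case studies 83 × 0.08 = 6.64
  Final exam 65 × 0.36 = 23.4
  Problem sets 63.5 × 0.05 = 3.175
  Fieldwork 88 × 0.1 = 8.8
  Midterm exam 61 × 0.07 = 4.27
  Term project 68 × 0.1 = 6.8
  Quizzes 81.9 × 0.13 = 10.647
  Participation 45 × 0.11 = 4.95
Sum = 68.682
68.682 is ≥ 66 and < 69 → D+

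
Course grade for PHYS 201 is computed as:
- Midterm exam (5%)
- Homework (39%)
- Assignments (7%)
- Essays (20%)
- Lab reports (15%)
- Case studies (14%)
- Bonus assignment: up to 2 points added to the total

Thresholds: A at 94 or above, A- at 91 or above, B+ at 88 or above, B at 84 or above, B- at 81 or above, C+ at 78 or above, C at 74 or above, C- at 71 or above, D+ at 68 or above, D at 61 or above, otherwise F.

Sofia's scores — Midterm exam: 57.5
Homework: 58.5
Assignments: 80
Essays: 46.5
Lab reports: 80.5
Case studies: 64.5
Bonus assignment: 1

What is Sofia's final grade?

D

Weighted total:
  Midterm exam 57.5 × 0.05 = 2.875
  Homework 58.5 × 0.39 = 22.815
  Assignments 80 × 0.07 = 5.6
  Essays 46.5 × 0.2 = 9.3
  Lab reports 80.5 × 0.15 = 12.075
  Case studies 64.5 × 0.14 = 9.03
Sum = 61.695
Bonus assignment: 61.695 + 1 = 62.695
62.695 is ≥ 61 and < 68 → D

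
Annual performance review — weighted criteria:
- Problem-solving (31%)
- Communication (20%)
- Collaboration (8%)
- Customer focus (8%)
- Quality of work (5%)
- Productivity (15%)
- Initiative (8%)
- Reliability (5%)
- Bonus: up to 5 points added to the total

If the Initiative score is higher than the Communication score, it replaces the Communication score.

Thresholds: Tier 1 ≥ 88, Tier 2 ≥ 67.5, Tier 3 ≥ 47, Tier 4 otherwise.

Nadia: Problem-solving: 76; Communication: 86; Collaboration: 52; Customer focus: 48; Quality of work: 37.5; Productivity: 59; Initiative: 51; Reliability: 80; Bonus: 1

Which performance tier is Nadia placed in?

Initiative (51) ≤ Communication (86), so Communication stays at 86.
Weighted total:
  Problem-solving 76 × 0.31 = 23.56
  Communication 86 × 0.2 = 17.2
  Collaboration 52 × 0.08 = 4.16
  Customer focus 48 × 0.08 = 3.84
  Quality of work 37.5 × 0.05 = 1.875
  Productivity 59 × 0.15 = 8.85
  Initiative 51 × 0.08 = 4.08
  Reliability 80 × 0.05 = 4
Sum = 67.565
Bonus: 67.565 + 1 = 68.565
68.565 is ≥ 67.5 and < 88 → Tier 2

Tier 2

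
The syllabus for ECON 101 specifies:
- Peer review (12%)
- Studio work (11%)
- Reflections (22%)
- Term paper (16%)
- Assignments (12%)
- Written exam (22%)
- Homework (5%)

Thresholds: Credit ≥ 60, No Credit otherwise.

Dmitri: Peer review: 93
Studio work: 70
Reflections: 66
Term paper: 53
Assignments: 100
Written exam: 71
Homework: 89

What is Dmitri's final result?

Credit

Weighted total:
  Peer review 93 × 0.12 = 11.16
  Studio work 70 × 0.11 = 7.7
  Reflections 66 × 0.22 = 14.52
  Term paper 53 × 0.16 = 8.48
  Assignments 100 × 0.12 = 12
  Written exam 71 × 0.22 = 15.62
  Homework 89 × 0.05 = 4.45
Sum = 73.93
73.93 ≥ 60 → Credit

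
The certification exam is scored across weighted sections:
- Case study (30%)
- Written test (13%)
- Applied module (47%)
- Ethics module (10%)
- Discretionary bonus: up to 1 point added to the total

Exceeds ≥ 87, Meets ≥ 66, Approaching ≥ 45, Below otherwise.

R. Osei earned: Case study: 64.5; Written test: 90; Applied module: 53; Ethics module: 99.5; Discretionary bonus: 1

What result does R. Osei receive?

Meets

Weighted total:
  Case study 64.5 × 0.3 = 19.35
  Written test 90 × 0.13 = 11.7
  Applied module 53 × 0.47 = 24.91
  Ethics module 99.5 × 0.1 = 9.95
Sum = 65.91
Discretionary bonus: 65.91 + 1 = 66.91
66.91 is ≥ 66 and < 87 → Meets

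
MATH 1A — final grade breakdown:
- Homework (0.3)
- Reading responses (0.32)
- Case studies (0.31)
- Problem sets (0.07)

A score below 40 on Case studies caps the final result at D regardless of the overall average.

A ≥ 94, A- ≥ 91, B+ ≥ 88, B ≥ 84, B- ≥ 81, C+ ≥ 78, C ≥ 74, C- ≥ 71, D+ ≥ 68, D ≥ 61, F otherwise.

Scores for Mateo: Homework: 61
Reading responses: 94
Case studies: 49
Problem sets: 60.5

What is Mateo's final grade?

D

Case studies score 49 ≥ 40: minimum met.
Weighted total:
  Homework 61 × 0.3 = 18.3
  Reading responses 94 × 0.32 = 30.08
  Case studies 49 × 0.31 = 15.19
  Problem sets 60.5 × 0.07 = 4.235
Sum = 67.805
67.805 is ≥ 61 and < 68 → D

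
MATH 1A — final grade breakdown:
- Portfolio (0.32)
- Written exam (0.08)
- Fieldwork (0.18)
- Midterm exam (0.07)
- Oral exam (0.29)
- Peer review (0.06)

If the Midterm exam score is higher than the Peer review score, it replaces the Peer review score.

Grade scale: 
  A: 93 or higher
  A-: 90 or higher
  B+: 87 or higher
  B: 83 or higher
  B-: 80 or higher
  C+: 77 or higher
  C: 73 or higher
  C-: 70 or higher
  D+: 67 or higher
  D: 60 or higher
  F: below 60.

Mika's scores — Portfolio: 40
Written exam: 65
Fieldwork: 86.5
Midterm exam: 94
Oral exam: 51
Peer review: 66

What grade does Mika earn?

D

Midterm exam (94) > Peer review (66), so Peer review counts as 94.
Weighted total:
  Portfolio 40 × 0.32 = 12.8
  Written exam 65 × 0.08 = 5.2
  Fieldwork 86.5 × 0.18 = 15.57
  Midterm exam 94 × 0.07 = 6.58
  Oral exam 51 × 0.29 = 14.79
  Peer review 94 × 0.06 = 5.64
Sum = 60.58
60.58 is ≥ 60 and < 67 → D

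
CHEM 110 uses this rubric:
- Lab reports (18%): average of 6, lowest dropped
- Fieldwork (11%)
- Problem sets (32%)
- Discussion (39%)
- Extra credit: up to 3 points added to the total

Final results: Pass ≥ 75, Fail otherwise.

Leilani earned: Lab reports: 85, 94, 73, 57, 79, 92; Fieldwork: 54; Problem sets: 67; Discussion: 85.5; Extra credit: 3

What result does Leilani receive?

Lab reports: drop 57 → average of remaining 5 = 423/5 = 84.6
Weighted total:
  Lab reports 84.6 × 0.18 = 15.228
  Fieldwork 54 × 0.11 = 5.94
  Problem sets 67 × 0.32 = 21.44
  Discussion 85.5 × 0.39 = 33.345
Sum = 75.953
Extra credit: 75.953 + 3 = 78.953
78.953 ≥ 75 → Pass

Pass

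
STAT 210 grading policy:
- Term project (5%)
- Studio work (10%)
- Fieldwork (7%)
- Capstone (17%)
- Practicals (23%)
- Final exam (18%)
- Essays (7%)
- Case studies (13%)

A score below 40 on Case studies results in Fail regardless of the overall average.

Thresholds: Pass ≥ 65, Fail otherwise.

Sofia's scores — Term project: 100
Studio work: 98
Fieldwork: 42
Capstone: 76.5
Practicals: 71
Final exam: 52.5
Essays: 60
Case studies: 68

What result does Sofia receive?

Case studies score 68 ≥ 40: minimum met.
Weighted total:
  Term project 100 × 0.05 = 5
  Studio work 98 × 0.1 = 9.8
  Fieldwork 42 × 0.07 = 2.94
  Capstone 76.5 × 0.17 = 13.005
  Practicals 71 × 0.23 = 16.33
  Final exam 52.5 × 0.18 = 9.45
  Essays 60 × 0.07 = 4.2
  Case studies 68 × 0.13 = 8.84
Sum = 69.565
69.565 ≥ 65 → Pass

Pass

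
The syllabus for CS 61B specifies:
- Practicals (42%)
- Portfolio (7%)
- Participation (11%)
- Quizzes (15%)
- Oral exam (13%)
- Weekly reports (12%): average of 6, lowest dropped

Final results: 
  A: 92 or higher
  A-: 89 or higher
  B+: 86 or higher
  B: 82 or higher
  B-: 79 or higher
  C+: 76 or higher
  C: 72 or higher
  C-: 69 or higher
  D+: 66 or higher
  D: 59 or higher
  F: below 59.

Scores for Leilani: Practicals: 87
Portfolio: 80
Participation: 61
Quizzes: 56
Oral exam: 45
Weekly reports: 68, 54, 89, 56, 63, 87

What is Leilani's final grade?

Weekly reports: drop 54 → average of remaining 5 = 363/5 = 72.6
Weighted total:
  Practicals 87 × 0.42 = 36.54
  Portfolio 80 × 0.07 = 5.6
  Participation 61 × 0.11 = 6.71
  Quizzes 56 × 0.15 = 8.4
  Oral exam 45 × 0.13 = 5.85
  Weekly reports 72.6 × 0.12 = 8.712
Sum = 71.812
71.812 is ≥ 69 and < 72 → C-

C-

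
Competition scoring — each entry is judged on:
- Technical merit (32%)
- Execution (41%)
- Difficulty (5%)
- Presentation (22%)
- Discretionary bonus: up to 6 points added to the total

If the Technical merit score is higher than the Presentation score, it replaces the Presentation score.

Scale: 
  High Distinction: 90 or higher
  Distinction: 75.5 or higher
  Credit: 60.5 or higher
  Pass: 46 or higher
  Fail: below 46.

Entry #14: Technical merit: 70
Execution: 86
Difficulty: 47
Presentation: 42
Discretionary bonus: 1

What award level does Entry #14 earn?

Distinction

Technical merit (70) > Presentation (42), so Presentation counts as 70.
Weighted total:
  Technical merit 70 × 0.32 = 22.4
  Execution 86 × 0.41 = 35.26
  Difficulty 47 × 0.05 = 2.35
  Presentation 70 × 0.22 = 15.4
Sum = 75.41
Discretionary bonus: 75.41 + 1 = 76.41
76.41 is ≥ 75.5 and < 90 → Distinction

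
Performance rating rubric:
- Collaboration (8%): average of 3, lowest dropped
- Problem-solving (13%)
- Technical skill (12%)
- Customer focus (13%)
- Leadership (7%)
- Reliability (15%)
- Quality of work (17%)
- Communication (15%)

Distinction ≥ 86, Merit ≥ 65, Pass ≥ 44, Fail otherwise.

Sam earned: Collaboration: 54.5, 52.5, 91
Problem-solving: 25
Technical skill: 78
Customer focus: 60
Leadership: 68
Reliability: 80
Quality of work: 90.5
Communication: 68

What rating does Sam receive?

Collaboration: drop 52.5 → average of remaining 2 = 145.5/2 = 72.75
Weighted total:
  Collaboration 72.75 × 0.08 = 5.82
  Problem-solving 25 × 0.13 = 3.25
  Technical skill 78 × 0.12 = 9.36
  Customer focus 60 × 0.13 = 7.8
  Leadership 68 × 0.07 = 4.76
  Reliability 80 × 0.15 = 12
  Quality of work 90.5 × 0.17 = 15.385
  Communication 68 × 0.15 = 10.2
Sum = 68.575
68.575 is ≥ 65 and < 86 → Merit

Merit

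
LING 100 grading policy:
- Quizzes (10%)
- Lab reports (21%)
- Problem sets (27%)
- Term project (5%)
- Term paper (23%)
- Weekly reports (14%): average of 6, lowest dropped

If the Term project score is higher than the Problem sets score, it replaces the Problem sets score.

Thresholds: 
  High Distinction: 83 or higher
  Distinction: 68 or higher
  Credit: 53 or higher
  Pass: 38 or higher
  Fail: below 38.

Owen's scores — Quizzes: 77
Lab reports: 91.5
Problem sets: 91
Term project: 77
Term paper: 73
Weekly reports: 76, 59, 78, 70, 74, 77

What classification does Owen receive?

Distinction

Weekly reports: drop 59 → average of remaining 5 = 375/5 = 75
Term project (77) ≤ Problem sets (91), so Problem sets stays at 91.
Weighted total:
  Quizzes 77 × 0.1 = 7.7
  Lab reports 91.5 × 0.21 = 19.215
  Problem sets 91 × 0.27 = 24.57
  Term project 77 × 0.05 = 3.85
  Term paper 73 × 0.23 = 16.79
  Weekly reports 75 × 0.14 = 10.5
Sum = 82.625
82.625 is ≥ 68 and < 83 → Distinction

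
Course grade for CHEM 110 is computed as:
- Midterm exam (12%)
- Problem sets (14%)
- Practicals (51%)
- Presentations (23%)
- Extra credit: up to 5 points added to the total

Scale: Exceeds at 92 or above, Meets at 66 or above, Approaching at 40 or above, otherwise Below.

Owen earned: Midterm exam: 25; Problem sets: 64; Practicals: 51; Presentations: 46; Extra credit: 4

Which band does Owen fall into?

Weighted total:
  Midterm exam 25 × 0.12 = 3
  Problem sets 64 × 0.14 = 8.96
  Practicals 51 × 0.51 = 26.01
  Presentations 46 × 0.23 = 10.58
Sum = 48.55
Extra credit: 48.55 + 4 = 52.55
52.55 is ≥ 40 and < 66 → Approaching

Approaching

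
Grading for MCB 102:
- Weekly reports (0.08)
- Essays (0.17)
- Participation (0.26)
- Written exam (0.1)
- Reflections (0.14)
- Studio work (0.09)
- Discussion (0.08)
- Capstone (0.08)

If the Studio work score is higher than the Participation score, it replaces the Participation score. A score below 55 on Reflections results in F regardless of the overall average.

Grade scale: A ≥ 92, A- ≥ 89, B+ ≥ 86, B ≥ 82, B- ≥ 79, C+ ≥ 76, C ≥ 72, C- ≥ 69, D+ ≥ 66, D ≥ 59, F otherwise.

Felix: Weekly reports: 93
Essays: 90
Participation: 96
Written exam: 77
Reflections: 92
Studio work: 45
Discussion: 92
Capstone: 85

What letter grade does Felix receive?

B+

Studio work (45) ≤ Participation (96), so Participation stays at 96.
Reflections score 92 ≥ 55: minimum met.
Weighted total:
  Weekly reports 93 × 0.08 = 7.44
  Essays 90 × 0.17 = 15.3
  Participation 96 × 0.26 = 24.96
  Written exam 77 × 0.1 = 7.7
  Reflections 92 × 0.14 = 12.88
  Studio work 45 × 0.09 = 4.05
  Discussion 92 × 0.08 = 7.36
  Capstone 85 × 0.08 = 6.8
Sum = 86.49
86.49 is ≥ 86 and < 89 → B+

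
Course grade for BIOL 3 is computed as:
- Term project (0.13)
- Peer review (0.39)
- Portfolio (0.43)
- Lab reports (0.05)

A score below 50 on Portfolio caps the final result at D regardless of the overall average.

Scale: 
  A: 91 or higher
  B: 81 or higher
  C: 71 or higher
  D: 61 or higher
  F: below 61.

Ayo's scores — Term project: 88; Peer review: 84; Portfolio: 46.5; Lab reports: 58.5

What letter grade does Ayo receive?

D

Portfolio score 46.5 < 50: minimum not met.
Weighted total:
  Term project 88 × 0.13 = 11.44
  Peer review 84 × 0.39 = 32.76
  Portfolio 46.5 × 0.43 = 19.995
  Lab reports 58.5 × 0.05 = 2.925
Sum = 67.12
67.12 would be D; cap at D applies → D.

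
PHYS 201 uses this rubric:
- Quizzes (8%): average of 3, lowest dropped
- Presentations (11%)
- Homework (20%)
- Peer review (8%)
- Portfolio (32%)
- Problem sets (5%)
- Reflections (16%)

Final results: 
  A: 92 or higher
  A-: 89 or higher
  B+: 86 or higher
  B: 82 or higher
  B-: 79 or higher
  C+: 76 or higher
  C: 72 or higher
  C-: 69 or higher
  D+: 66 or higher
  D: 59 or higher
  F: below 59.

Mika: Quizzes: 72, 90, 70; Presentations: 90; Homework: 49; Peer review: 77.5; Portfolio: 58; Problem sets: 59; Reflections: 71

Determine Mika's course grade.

Quizzes: drop 70 → average of remaining 2 = 162/2 = 81
Weighted total:
  Quizzes 81 × 0.08 = 6.48
  Presentations 90 × 0.11 = 9.9
  Homework 49 × 0.2 = 9.8
  Peer review 77.5 × 0.08 = 6.2
  Portfolio 58 × 0.32 = 18.56
  Problem sets 59 × 0.05 = 2.95
  Reflections 71 × 0.16 = 11.36
Sum = 65.25
65.25 is ≥ 59 and < 66 → D

D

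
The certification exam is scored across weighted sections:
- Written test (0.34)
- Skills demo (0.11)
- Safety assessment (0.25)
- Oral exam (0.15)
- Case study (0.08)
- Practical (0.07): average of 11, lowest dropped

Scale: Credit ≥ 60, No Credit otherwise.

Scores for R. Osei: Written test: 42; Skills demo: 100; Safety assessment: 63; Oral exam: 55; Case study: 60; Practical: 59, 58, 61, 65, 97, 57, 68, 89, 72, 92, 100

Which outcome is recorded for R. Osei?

No Credit

Practical: drop 57 → average of remaining 10 = 761/10 = 76.1
Weighted total:
  Written test 42 × 0.34 = 14.28
  Skills demo 100 × 0.11 = 11
  Safety assessment 63 × 0.25 = 15.75
  Oral exam 55 × 0.15 = 8.25
  Case study 60 × 0.08 = 4.8
  Practical 76.1 × 0.07 = 5.327
Sum = 59.407
59.407 < 60 → No Credit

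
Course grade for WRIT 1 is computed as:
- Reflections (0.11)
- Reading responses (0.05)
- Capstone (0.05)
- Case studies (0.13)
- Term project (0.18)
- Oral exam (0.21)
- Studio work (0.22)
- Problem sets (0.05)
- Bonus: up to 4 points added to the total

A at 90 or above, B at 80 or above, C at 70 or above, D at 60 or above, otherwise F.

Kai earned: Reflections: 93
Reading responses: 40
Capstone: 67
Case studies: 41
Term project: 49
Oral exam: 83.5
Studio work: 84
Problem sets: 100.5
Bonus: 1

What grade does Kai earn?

Weighted total:
  Reflections 93 × 0.11 = 10.23
  Reading responses 40 × 0.05 = 2
  Capstone 67 × 0.05 = 3.35
  Case studies 41 × 0.13 = 5.33
  Term project 49 × 0.18 = 8.82
  Oral exam 83.5 × 0.21 = 17.535
  Studio work 84 × 0.22 = 18.48
  Problem sets 100.5 × 0.05 = 5.025
Sum = 70.77
Bonus: 70.77 + 1 = 71.77
71.77 is ≥ 70 and < 80 → C

C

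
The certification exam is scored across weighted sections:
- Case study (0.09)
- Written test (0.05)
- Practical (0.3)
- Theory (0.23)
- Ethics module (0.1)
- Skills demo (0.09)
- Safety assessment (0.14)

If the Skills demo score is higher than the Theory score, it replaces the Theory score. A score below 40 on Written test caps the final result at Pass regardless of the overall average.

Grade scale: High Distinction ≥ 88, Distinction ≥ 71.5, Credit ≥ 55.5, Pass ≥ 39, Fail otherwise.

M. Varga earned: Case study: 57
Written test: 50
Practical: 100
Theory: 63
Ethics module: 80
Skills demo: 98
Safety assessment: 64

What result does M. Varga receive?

Distinction

Skills demo (98) > Theory (63), so Theory counts as 98.
Written test score 50 ≥ 40: minimum met.
Weighted total:
  Case study 57 × 0.09 = 5.13
  Written test 50 × 0.05 = 2.5
  Practical 100 × 0.3 = 30
  Theory 98 × 0.23 = 22.54
  Ethics module 80 × 0.1 = 8
  Skills demo 98 × 0.09 = 8.82
  Safety assessment 64 × 0.14 = 8.96
Sum = 85.95
85.95 is ≥ 71.5 and < 88 → Distinction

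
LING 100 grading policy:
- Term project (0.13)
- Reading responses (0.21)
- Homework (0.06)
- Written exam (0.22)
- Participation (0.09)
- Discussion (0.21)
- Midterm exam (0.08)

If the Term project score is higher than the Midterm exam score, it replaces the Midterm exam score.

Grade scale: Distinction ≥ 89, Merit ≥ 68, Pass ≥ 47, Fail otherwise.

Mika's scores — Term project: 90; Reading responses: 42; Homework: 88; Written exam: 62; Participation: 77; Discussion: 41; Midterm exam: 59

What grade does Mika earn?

Term project (90) > Midterm exam (59), so Midterm exam counts as 90.
Weighted total:
  Term project 90 × 0.13 = 11.7
  Reading responses 42 × 0.21 = 8.82
  Homework 88 × 0.06 = 5.28
  Written exam 62 × 0.22 = 13.64
  Participation 77 × 0.09 = 6.93
  Discussion 41 × 0.21 = 8.61
  Midterm exam 90 × 0.08 = 7.2
Sum = 62.18
62.18 is ≥ 47 and < 68 → Pass

Pass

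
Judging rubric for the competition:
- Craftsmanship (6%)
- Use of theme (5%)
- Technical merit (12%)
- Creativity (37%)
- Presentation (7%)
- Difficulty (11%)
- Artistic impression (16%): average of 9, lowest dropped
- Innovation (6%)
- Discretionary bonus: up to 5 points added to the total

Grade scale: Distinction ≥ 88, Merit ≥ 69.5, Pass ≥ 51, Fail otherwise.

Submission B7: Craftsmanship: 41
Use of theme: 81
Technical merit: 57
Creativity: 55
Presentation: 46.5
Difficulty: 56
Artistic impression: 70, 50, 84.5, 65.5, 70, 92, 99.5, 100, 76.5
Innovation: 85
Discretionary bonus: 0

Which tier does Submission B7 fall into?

Pass

Artistic impression: drop 50 → average of remaining 8 = 658/8 = 82.25
Weighted total:
  Craftsmanship 41 × 0.06 = 2.46
  Use of theme 81 × 0.05 = 4.05
  Technical merit 57 × 0.12 = 6.84
  Creativity 55 × 0.37 = 20.35
  Presentation 46.5 × 0.07 = 3.255
  Difficulty 56 × 0.11 = 6.16
  Artistic impression 82.25 × 0.16 = 13.16
  Innovation 85 × 0.06 = 5.1
Sum = 61.375
Discretionary bonus: 61.375 + 0 = 61.375
61.375 is ≥ 51 and < 69.5 → Pass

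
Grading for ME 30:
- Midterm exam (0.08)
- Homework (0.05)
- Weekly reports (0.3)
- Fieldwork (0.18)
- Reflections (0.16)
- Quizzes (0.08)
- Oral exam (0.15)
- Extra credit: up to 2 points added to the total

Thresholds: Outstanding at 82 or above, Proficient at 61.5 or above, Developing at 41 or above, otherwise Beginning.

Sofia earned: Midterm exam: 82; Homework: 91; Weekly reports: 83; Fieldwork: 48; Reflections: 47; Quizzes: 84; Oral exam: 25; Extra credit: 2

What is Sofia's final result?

Proficient

Weighted total:
  Midterm exam 82 × 0.08 = 6.56
  Homework 91 × 0.05 = 4.55
  Weekly reports 83 × 0.3 = 24.9
  Fieldwork 48 × 0.18 = 8.64
  Reflections 47 × 0.16 = 7.52
  Quizzes 84 × 0.08 = 6.72
  Oral exam 25 × 0.15 = 3.75
Sum = 62.64
Extra credit: 62.64 + 2 = 64.64
64.64 is ≥ 61.5 and < 82 → Proficient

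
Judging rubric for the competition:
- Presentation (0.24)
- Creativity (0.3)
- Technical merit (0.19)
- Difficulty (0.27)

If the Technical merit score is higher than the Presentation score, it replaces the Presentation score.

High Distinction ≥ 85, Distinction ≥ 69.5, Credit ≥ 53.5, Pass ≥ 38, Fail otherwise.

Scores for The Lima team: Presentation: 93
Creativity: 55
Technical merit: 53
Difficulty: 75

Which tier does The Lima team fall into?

Technical merit (53) ≤ Presentation (93), so Presentation stays at 93.
Weighted total:
  Presentation 93 × 0.24 = 22.32
  Creativity 55 × 0.3 = 16.5
  Technical merit 53 × 0.19 = 10.07
  Difficulty 75 × 0.27 = 20.25
Sum = 69.14
69.14 is ≥ 53.5 and < 69.5 → Credit

Credit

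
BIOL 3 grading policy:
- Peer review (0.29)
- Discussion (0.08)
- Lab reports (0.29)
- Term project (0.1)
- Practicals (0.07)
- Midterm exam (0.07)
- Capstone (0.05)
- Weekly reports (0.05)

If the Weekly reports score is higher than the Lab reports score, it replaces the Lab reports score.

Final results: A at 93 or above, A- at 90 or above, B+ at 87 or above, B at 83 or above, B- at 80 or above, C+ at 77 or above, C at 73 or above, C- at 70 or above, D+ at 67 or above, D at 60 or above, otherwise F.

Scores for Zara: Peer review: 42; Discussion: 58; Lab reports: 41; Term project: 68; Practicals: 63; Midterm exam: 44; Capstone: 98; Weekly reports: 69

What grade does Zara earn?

F

Weekly reports (69) > Lab reports (41), so Lab reports counts as 69.
Weighted total:
  Peer review 42 × 0.29 = 12.18
  Discussion 58 × 0.08 = 4.64
  Lab reports 69 × 0.29 = 20.01
  Term project 68 × 0.1 = 6.8
  Practicals 63 × 0.07 = 4.41
  Midterm exam 44 × 0.07 = 3.08
  Capstone 98 × 0.05 = 4.9
  Weekly reports 69 × 0.05 = 3.45
Sum = 59.47
59.47 < 60 → F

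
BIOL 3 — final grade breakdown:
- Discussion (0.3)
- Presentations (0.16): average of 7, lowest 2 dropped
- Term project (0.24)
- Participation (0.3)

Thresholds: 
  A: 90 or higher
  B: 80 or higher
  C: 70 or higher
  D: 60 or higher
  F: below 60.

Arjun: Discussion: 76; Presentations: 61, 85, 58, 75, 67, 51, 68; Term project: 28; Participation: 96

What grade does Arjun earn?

D

Presentations: drop 51, 58 → average of remaining 5 = 356/5 = 71.2
Weighted total:
  Discussion 76 × 0.3 = 22.8
  Presentations 71.2 × 0.16 = 11.392
  Term project 28 × 0.24 = 6.72
  Participation 96 × 0.3 = 28.8
Sum = 69.712
69.712 is ≥ 60 and < 70 → D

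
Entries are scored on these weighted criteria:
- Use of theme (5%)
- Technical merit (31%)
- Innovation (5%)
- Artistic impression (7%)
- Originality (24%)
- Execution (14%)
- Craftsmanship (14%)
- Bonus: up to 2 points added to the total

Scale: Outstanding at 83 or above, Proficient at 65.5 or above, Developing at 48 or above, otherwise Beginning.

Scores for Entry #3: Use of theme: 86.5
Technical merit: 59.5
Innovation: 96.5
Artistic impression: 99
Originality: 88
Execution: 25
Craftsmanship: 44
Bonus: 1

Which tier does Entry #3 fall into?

Proficient

Weighted total:
  Use of theme 86.5 × 0.05 = 4.325
  Technical merit 59.5 × 0.31 = 18.445
  Innovation 96.5 × 0.05 = 4.825
  Artistic impression 99 × 0.07 = 6.93
  Originality 88 × 0.24 = 21.12
  Execution 25 × 0.14 = 3.5
  Craftsmanship 44 × 0.14 = 6.16
Sum = 65.305
Bonus: 65.305 + 1 = 66.305
66.305 is ≥ 65.5 and < 83 → Proficient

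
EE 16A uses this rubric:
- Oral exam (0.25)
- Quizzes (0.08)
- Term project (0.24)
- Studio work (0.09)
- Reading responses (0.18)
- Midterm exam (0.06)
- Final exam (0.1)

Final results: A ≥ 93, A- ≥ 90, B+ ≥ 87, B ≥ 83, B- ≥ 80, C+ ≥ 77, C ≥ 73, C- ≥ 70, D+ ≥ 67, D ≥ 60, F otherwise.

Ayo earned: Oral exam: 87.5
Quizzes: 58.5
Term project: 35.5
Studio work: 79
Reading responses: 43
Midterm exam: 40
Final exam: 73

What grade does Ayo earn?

Weighted total:
  Oral exam 87.5 × 0.25 = 21.875
  Quizzes 58.5 × 0.08 = 4.68
  Term project 35.5 × 0.24 = 8.52
  Studio work 79 × 0.09 = 7.11
  Reading responses 43 × 0.18 = 7.74
  Midterm exam 40 × 0.06 = 2.4
  Final exam 73 × 0.1 = 7.3
Sum = 59.625
59.625 < 60 → F

F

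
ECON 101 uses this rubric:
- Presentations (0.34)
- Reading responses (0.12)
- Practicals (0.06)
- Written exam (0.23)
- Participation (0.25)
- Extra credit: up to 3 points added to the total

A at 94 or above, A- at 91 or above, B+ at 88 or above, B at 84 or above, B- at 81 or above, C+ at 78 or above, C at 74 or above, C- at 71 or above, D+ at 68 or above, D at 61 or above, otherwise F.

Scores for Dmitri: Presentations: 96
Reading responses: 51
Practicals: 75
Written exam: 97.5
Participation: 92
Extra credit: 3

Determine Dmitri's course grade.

A-

Weighted total:
  Presentations 96 × 0.34 = 32.64
  Reading responses 51 × 0.12 = 6.12
  Practicals 75 × 0.06 = 4.5
  Written exam 97.5 × 0.23 = 22.425
  Participation 92 × 0.25 = 23
Sum = 88.685
Extra credit: 88.685 + 3 = 91.685
91.685 is ≥ 91 and < 94 → A-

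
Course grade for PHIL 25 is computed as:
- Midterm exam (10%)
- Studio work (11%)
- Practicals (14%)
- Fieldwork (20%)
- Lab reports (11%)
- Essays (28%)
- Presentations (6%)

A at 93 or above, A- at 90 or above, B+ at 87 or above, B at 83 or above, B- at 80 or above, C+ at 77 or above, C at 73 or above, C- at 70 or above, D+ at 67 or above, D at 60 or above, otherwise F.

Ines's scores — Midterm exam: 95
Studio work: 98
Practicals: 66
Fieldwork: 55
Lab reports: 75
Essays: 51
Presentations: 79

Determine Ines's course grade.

Weighted total:
  Midterm exam 95 × 0.1 = 9.5
  Studio work 98 × 0.11 = 10.78
  Practicals 66 × 0.14 = 9.24
  Fieldwork 55 × 0.2 = 11
  Lab reports 75 × 0.11 = 8.25
  Essays 51 × 0.28 = 14.28
  Presentations 79 × 0.06 = 4.74
Sum = 67.79
67.79 is ≥ 67 and < 70 → D+

D+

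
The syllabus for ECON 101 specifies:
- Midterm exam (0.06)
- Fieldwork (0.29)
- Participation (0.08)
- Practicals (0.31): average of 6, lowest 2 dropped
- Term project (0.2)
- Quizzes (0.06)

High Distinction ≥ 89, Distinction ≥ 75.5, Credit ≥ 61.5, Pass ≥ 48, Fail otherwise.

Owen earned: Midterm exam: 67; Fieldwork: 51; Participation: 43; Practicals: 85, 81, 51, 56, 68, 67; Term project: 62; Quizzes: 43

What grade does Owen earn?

Pass

Practicals: drop 51, 56 → average of remaining 4 = 301/4 = 75.25
Weighted total:
  Midterm exam 67 × 0.06 = 4.02
  Fieldwork 51 × 0.29 = 14.79
  Participation 43 × 0.08 = 3.44
  Practicals 75.25 × 0.31 = 23.3275
  Term project 62 × 0.2 = 12.4
  Quizzes 43 × 0.06 = 2.58
Sum = 60.5575
60.5575 is ≥ 48 and < 61.5 → Pass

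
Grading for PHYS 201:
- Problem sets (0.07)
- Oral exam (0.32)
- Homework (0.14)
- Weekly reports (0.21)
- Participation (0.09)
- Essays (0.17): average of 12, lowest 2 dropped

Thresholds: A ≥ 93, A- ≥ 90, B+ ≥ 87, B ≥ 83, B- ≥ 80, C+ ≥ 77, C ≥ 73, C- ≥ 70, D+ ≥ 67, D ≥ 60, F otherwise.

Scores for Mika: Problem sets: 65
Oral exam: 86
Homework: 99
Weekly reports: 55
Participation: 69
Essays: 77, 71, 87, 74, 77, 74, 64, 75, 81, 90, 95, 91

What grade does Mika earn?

C+

Essays: drop 64, 71 → average of remaining 10 = 821/10 = 82.1
Weighted total:
  Problem sets 65 × 0.07 = 4.55
  Oral exam 86 × 0.32 = 27.52
  Homework 99 × 0.14 = 13.86
  Weekly reports 55 × 0.21 = 11.55
  Participation 69 × 0.09 = 6.21
  Essays 82.1 × 0.17 = 13.957
Sum = 77.647
77.647 is ≥ 77 and < 80 → C+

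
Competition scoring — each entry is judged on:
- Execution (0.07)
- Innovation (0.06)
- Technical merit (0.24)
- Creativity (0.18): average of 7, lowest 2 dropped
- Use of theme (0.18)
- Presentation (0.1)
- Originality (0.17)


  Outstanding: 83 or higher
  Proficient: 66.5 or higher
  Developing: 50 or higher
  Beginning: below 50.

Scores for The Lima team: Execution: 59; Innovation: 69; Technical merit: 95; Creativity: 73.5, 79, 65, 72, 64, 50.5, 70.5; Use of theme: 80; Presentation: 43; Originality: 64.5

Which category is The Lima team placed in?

Creativity: drop 50.5, 64 → average of remaining 5 = 360/5 = 72
Weighted total:
  Execution 59 × 0.07 = 4.13
  Innovation 69 × 0.06 = 4.14
  Technical merit 95 × 0.24 = 22.8
  Creativity 72 × 0.18 = 12.96
  Use of theme 80 × 0.18 = 14.4
  Presentation 43 × 0.1 = 4.3
  Originality 64.5 × 0.17 = 10.965
Sum = 73.695
73.695 is ≥ 66.5 and < 83 → Proficient

Proficient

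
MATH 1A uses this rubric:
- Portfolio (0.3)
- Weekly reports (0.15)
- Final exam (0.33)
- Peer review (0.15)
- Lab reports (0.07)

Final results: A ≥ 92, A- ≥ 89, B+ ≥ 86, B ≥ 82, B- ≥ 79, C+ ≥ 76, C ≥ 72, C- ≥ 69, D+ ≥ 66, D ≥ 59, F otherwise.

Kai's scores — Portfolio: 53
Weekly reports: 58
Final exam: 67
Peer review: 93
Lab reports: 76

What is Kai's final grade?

D

Weighted total:
  Portfolio 53 × 0.3 = 15.9
  Weekly reports 58 × 0.15 = 8.7
  Final exam 67 × 0.33 = 22.11
  Peer review 93 × 0.15 = 13.95
  Lab reports 76 × 0.07 = 5.32
Sum = 65.98
65.98 is ≥ 59 and < 66 → D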